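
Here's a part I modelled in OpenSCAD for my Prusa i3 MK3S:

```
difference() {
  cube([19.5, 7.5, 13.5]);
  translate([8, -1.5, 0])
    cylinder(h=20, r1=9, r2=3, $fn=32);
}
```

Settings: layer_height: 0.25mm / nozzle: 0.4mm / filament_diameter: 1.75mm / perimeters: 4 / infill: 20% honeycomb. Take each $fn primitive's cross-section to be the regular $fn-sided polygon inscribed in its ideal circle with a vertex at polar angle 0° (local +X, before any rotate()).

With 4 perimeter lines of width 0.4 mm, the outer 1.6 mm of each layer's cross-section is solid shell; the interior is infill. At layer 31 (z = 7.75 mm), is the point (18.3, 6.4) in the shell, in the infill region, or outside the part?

shell

At z = 7.75 mm: the cube is present — its section is the full 19.5×7.5 rectangle; the cone at (8, -1.5): at t=0.388 of its height the radius interpolates to r₁+(r₂−r₁)t = 6.675, giving a regular 32-gon of that circumradius; After the difference (first − rest): starting from the 19.5×7.5 cube, the cone at (8, -1.5) partially overlaps it — only the 49.74 mm² overlap (of its 139.08 mm²) is removed, clipping the outline — 1 connected region. Overall, the cross-section is a single solid region. The nearest boundary edge runs (0.00, 7.50)→(19.50, 7.50); distance from the point to it = 1.10 mm. The point is inside the cross-section, 1.10 mm from the nearest boundary — within the 1.6 mm shell band (4 × 0.4).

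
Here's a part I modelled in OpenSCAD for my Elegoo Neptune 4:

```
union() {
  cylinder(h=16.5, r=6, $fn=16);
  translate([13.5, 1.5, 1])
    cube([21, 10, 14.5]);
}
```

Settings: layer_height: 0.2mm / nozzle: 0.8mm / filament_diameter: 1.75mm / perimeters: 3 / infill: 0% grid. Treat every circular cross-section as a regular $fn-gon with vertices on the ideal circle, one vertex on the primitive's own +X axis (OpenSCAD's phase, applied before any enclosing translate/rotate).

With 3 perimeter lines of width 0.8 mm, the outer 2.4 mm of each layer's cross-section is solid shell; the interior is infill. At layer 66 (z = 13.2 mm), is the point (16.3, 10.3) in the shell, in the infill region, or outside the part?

At z = 13.2 mm: the r=6 cylinder contributes a regular 16-gon of circumradius 6; the 21×10 cube at (13.5, 1.5) contributes its full rectangle; Taking the union: the 2 present regions are separate (no shared area or edge), so areas and boundary lengths simply add and each stays a separate island — 2 connected regions. Overall, the cross-section has 2 separate islands. The nearest boundary edge runs (13.50, 11.50)→(34.50, 11.50); distance from the point to it = 1.20 mm. (Shell/infill is judged within the island containing the point — the largest one.) The point is inside the cross-section, 1.20 mm from the nearest boundary — within the 2.4 mm shell band (3 × 0.8).

shell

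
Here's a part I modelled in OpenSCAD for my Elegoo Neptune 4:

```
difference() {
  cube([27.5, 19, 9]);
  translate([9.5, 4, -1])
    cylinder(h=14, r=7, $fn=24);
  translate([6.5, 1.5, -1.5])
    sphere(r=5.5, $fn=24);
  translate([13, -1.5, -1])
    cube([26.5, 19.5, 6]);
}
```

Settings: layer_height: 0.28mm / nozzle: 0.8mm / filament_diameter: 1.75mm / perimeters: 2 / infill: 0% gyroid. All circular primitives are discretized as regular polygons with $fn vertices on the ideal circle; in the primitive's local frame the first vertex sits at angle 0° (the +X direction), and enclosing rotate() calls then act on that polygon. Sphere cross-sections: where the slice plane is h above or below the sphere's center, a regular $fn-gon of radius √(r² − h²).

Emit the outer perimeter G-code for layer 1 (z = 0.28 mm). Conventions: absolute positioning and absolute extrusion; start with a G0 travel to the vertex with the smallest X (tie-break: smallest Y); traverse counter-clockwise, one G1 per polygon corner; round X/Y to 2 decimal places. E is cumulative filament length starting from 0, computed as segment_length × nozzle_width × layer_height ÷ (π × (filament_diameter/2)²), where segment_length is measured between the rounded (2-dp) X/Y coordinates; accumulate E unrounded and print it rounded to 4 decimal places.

At z = 0.28 mm: the cube is present — its section is the full 27.5×19 rectangle; the r=7 cylinder at (9.5, 4) gives a regular 24-gon of circumradius 7 (constant along its height); the r=5.5 sphere at (6.5, 1.5) slices to a regular 24-gon of circumradius 5.204 (√(r²−h²) with h=1.78 from center); the cube at (13, -1.5) is present — its section is the full 26.5×19.5 rectangle; Taking the first minus the rest: starting from the 27.5×19 cube, the r=7 cylinder at (9.5, 4) partially overlaps it — only the 128.55 mm² overlap (of its 152.19 mm²) is removed, clipping the outline; the r=5.5 sphere at (6.5, 1.5) partially overlaps it — only the 6.11 mm² overlap (of its 84.11 mm²) is removed, clipping the outline; the 26.5×19.5 cube at (13, -1.5) partially overlaps it — only the 234.02 mm² overlap (of its 516.75 mm²) is removed, clipping the outline — 1 connected region. The outline is a single polygon with 19 vertices. Extrusion per mm of travel: 0.8 × 0.28 / (π × 0.875²) = 0.093128. Accumulating E over each segment gives final E = 8.4229.

G0 X0.00 Y0.00 Z0.28
G1 X1.54 Y0.00 E0.1434
G1 X1.47 Y0.15 E0.1588
G1 X1.30 Y1.50 E0.2855
G1 X1.47 Y2.85 E0.4123
G1 X1.99 Y4.10 E0.5383
G1 X2.62 Y4.92 E0.6346
G1 X2.74 Y5.81 E0.7183
G1 X3.44 Y7.50 E0.8886
G1 X4.55 Y8.95 E1.0587
G1 X6.00 Y10.06 E1.2288
G1 X7.69 Y10.76 E1.3991
G1 X9.50 Y11.00 E1.5691
G1 X11.31 Y10.76 E1.7392
G1 X13.00 Y10.06 E1.9095
G1 X13.00 Y18.00 E2.6490
G1 X27.50 Y18.00 E3.9993
G1 X27.50 Y19.00 E4.0925
G1 X0.00 Y19.00 E6.6535
G1 X0.00 Y0.00 E8.4229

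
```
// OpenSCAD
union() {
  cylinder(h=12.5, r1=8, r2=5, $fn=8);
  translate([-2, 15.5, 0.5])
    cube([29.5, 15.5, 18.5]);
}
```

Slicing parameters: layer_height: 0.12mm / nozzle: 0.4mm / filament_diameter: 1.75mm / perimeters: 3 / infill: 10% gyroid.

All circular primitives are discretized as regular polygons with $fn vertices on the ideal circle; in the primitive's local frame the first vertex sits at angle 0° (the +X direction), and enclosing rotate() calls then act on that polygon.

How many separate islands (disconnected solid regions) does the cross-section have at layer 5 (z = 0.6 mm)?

2

At z = 0.6 mm: the cone contributes a regular 8-gon of circumradius 7.856 (interpolated between r1=8 and r2=5 at t=0.048); the cube at (-2, 15.5) (footprint 29.5×15.5) is included at this height; Merging all regions: the 2 present regions are separate (no shared area or edge), so areas and boundary lengths simply add and each stays a separate island — 2 connected regions. Overall, the cross-section has 2 separate islands. Island count = 2.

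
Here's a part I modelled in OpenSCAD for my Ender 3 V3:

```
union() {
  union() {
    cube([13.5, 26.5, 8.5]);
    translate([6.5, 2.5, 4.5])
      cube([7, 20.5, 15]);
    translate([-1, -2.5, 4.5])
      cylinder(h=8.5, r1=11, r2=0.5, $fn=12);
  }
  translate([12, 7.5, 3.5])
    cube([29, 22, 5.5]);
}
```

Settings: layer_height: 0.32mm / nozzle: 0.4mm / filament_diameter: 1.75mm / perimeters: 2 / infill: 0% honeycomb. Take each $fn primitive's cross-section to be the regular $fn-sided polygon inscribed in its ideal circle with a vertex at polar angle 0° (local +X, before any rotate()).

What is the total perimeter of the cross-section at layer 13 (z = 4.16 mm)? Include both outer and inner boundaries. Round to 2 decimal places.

141.00 mm

At z = 4.16 mm: the cube is present — its section is the full 13.5×26.5 rectangle (perimeter 80.00 mm); the cube at (6.5, 2.5) does not reach this height (z outside [4.5, 19.5]); the cone at (-1, -2.5) is not intersected at this z (z outside [4.5, 13]); Combining (union): only the 13.5×26.5 cube is present, so the union is just that shape — boundary = 80.00 mm; the 29×22 cube at (12, 7.5) contributes its full rectangle (perimeter 102.00 mm); Combining (union): the regions partially overlap (shared area 28.50 mm²), so the edge portions inside another operand are dropped and the merged outline is re-measured after clipping — boundary = 141.00 mm. Overall, the cross-section is a single solid region. Total boundary length (outer) = 141.00 mm.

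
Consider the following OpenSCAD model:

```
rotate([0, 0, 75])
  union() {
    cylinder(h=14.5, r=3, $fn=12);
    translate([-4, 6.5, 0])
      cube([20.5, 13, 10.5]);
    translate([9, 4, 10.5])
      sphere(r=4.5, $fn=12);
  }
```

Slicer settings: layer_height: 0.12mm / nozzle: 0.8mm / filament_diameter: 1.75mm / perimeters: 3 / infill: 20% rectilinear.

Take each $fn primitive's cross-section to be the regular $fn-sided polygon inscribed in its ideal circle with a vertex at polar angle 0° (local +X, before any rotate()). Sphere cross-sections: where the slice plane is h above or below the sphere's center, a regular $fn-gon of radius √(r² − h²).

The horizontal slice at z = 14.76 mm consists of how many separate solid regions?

1

At z = 14.76 mm: the cylinder is absent (z outside [0, 14.5]); the cube at (-4, 6.5) is not intersected at this z (z outside [0, 10.5]); the sphere at (9, 4): section is a regular 12-gon, circumradius = √(r²−h²) = √(4.5²−4.26²) = 1.450; Combining (union): only the r=4.5 sphere at (9, 4) is present, so the union is just that shape — 1 connected region; (whole slice rotated 75° about Z — lengths, areas and connectivity unchanged). The result has 1 disconnected region.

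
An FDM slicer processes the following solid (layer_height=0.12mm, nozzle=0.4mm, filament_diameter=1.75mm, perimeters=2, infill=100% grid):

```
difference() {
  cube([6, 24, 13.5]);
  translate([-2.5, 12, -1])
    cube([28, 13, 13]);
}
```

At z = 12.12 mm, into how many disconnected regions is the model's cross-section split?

1

At z = 12.12 mm: the cube is present — its section is the full 6×24 rectangle; the cube at (-2.5, 12) is absent (z outside [-1, 12]); Taking the first minus the rest: none of the subtracted shapes is present at this height, so the 6×24 cube is unchanged — 1 connected region. The result has 1 disconnected region.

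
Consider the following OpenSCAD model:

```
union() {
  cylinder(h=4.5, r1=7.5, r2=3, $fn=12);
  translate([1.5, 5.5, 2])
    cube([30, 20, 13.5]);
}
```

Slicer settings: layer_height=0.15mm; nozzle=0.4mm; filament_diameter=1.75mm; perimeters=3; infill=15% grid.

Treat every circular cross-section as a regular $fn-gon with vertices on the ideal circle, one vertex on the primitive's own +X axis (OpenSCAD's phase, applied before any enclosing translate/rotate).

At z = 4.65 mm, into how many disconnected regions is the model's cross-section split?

1

At z = 4.65 mm: the cone is absent (z outside [0, 4.5]); the cube at (1.5, 5.5) (footprint 30×20) is included at this height; Combining (union): only the 30×20 cube at (1.5, 5.5) is present, so the union is just that shape — 1 connected region. The result has 1 disconnected region.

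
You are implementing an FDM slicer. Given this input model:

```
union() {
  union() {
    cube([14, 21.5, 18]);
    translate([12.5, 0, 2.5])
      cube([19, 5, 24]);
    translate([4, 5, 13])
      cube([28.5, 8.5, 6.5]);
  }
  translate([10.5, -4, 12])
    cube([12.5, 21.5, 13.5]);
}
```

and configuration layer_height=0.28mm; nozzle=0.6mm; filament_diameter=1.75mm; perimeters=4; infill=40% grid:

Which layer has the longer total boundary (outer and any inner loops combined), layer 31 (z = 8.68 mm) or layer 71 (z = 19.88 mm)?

Layer 31 (z = 8.68): the 14×21.5 cube contributes its full rectangle (perimeter 71.00 mm); the cube at (12.5, 0) (footprint 19×5) is included at this height (perimeter 48.00 mm); the cube at (4, 5) is absent (z outside [13, 19.5]); Taking the union: the regions partially overlap (shared area 7.50 mm²), so the edge portions inside another operand are dropped and the merged outline is re-measured after clipping — boundary = 106.00 mm; the cube at (10.5, -4) is absent (z outside [12, 25.5]); Combining (union): only that combined region is present, so the union is just that shape — boundary = 106.00 mm. So its perimeter = 106.00 mm. Layer 71 (z = 19.88): the cube does not reach this height (z outside [0, 18]); the cube at (12.5, 0) is present — its section is the full 19×5 rectangle (perimeter 48.00 mm); the cube at (4, 5) is not intersected at this z (z outside [13, 19.5]); Taking the union: only the 19×5 cube at (12.5, 0) is present, so the union is just that shape — boundary = 48.00 mm; the cube at (10.5, -4) is present — its section is the full 12.5×21.5 rectangle (perimeter 68.00 mm); Merging all regions: the regions partially overlap (shared area 52.50 mm²), so the edge portions inside another operand are dropped and the merged outline is re-measured after clipping — boundary = 85.00 mm. So its perimeter = 85.00 mm. Layer 31 is larger (106.00 vs 85.00 mm).

layer 31 (z = 8.68 mm)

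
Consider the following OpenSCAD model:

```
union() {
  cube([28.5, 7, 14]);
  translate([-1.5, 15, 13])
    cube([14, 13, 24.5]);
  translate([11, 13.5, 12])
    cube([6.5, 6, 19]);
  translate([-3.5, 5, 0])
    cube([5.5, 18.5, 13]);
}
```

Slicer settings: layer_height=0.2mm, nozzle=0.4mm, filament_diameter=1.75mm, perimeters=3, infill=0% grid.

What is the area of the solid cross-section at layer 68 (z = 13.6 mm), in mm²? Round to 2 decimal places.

At z = 13.6 mm: the cube (footprint 28.5×7) is included at this height (area 199.50 mm²); the 14×13 cube at (-1.5, 15) contributes its full rectangle (area 182.00 mm²); the cube at (11, 13.5) (footprint 6.5×6) is included at this height (area 39.00 mm²); the cube at (-3.5, 5) is absent (z outside [0, 13]); Merging all regions: the regions partially overlap — summed areas 420.50 mm² minus the doubly-counted overlap 6.75 mm² gives 413.75 mm² — area = 413.75 mm². Overall, the cross-section has 2 separate islands. Net area = 413.75 mm².

413.75 mm²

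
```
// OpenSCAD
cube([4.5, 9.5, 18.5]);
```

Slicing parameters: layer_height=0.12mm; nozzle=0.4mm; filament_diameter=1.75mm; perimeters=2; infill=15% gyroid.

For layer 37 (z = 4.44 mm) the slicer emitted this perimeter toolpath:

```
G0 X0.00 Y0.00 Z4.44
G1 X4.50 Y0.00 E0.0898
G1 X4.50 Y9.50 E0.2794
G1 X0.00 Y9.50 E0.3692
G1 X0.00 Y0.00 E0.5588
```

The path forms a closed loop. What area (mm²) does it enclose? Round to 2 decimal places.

42.75 mm²

Apply the shoelace formula to the sequence of (X, Y) vertices; enclosed area = 42.75 mm².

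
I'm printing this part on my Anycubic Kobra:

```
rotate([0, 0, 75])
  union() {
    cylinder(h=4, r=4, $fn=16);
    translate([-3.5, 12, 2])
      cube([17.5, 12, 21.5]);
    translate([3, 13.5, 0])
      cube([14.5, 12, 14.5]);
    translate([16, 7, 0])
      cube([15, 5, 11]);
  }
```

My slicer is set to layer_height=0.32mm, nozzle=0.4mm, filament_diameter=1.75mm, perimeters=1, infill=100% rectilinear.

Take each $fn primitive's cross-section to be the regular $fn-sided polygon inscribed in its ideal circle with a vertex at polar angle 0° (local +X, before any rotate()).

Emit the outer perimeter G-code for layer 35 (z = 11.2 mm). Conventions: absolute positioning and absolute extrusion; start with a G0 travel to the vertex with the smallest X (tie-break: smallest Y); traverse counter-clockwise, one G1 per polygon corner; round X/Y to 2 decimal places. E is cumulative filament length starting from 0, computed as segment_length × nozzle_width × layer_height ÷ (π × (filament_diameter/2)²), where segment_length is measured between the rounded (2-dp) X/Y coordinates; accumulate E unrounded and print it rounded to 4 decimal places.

G0 X-24.09 Y2.83 Z11.20
G1 X-12.50 Y-0.27 E0.6385
G1 X-7.97 Y16.63 E1.5696
G1 X-9.42 Y17.02 E1.6495
G1 X-8.51 Y20.40 E1.8357
G1 X-20.10 Y23.50 E2.4742
G1 X-23.85 Y9.50 E3.2455
G1 X-22.41 Y9.11 E3.3249
G1 X-24.09 Y2.83 E3.6708

At z = 11.2 mm: the cylinder does not reach this height (z outside [0, 4]); the 17.5×12 cube at (-3.5, 12) contributes its full rectangle; the cube at (3, 13.5) (footprint 14.5×12) is included at this height; the cube at (16, 7) is absent (z outside [0, 11]); Combining (union): the regions partially overlap (shared area 115.50 mm²), so overlapping operands fuse into one piece — 1 connected region; (whole slice rotated 75° about Z — lengths, areas and connectivity unchanged). The outline is a single polygon with 8 vertices. Extrusion per mm of travel: 0.4 × 0.32 / (π × 0.875²) = 0.053216. Accumulating E over each segment gives final E = 3.6708.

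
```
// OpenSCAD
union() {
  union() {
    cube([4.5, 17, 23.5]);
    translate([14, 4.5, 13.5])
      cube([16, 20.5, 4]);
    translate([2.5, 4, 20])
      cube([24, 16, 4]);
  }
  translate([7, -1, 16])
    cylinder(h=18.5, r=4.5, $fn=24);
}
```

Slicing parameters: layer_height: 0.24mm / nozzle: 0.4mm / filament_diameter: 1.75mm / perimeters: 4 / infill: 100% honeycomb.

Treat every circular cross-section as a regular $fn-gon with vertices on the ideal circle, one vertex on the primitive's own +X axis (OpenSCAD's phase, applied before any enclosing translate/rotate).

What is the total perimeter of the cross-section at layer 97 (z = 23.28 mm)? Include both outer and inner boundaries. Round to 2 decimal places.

At z = 23.28 mm: the cube is present — its section is the full 4.5×17 rectangle (perimeter 43.00 mm); the cube at (14, 4.5) does not reach this height (z outside [13.5, 17.5]); the 24×16 cube at (2.5, 4) contributes its full rectangle (perimeter 80.00 mm); Merging all regions: the regions partially overlap (shared area 26.00 mm²), so the edge portions inside another operand are dropped and the merged outline is re-measured after clipping — boundary = 93.00 mm; the cylinder at (7, -1): section is a regular 24-gon, circumradius r=4.5 (perimeter = 2·24·4.500·sin(180°/24) = 28.19 mm); Taking the union: the regions partially overlap (shared area 3.21 mm²), so the edge portions inside another operand are dropped and the merged outline is re-measured after clipping — boundary = 113.24 mm. Overall, the cross-section is a single solid region. Total boundary length (outer) = 113.24 mm.

113.24 mm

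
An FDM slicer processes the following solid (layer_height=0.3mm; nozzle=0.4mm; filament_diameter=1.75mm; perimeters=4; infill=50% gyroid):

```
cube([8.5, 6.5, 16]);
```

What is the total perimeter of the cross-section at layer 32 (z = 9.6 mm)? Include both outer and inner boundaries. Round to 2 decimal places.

At z = 9.6 mm: the cube (footprint 8.5×6.5) is included at this height (perimeter 30.00 mm). Overall, the cross-section is a single solid region. Total boundary length (outer) = 30.00 mm.

30.00 mm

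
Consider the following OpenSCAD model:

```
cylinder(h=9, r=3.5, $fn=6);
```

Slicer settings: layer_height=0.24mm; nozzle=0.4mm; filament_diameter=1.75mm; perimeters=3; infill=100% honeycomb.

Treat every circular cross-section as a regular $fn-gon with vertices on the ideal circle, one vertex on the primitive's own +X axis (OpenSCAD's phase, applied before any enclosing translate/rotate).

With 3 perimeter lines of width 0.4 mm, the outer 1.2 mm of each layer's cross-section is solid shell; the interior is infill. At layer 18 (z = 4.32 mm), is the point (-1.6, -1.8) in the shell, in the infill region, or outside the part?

At z = 4.32 mm: the cylinder: section is a regular 6-gon, circumradius r=3.5. Overall, the cross-section is a single solid region. The nearest boundary edge runs (-3.50, 0.00)→(-1.75, -3.03); distance from the point to it = 0.75 mm. The point is inside the cross-section, 0.75 mm from the nearest boundary — within the 1.2 mm shell band (3 × 0.4).

shell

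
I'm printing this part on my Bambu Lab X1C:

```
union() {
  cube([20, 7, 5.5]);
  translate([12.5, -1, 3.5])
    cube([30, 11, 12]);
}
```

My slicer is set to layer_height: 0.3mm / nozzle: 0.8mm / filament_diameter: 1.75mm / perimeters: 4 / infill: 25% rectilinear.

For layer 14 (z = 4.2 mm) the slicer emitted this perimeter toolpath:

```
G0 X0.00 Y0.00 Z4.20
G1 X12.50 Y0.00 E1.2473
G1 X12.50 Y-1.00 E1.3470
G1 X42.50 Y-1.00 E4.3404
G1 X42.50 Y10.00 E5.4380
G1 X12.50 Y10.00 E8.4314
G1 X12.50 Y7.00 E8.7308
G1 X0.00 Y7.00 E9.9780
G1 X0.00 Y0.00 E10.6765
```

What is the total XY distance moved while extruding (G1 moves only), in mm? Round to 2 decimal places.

Sum the Euclidean lengths of each G1 segment: total = 107.00 mm.

107.00 mm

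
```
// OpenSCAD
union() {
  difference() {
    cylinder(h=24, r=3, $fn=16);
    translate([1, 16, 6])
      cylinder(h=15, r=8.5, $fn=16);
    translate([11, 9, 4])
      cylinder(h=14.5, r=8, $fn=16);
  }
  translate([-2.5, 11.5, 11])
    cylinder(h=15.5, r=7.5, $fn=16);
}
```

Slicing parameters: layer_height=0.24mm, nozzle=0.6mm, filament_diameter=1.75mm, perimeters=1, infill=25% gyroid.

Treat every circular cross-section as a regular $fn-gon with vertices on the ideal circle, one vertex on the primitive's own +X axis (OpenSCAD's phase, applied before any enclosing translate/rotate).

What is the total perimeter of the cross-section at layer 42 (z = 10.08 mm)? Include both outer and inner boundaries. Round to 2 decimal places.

At z = 10.08 mm: the cylinder: section is a regular 16-gon, circumradius r=3 (perimeter = 2·16·3.000·sin(180°/16) = 18.73 mm); the r=8.5 cylinder at (1, 16) contributes a regular 16-gon of circumradius 8.5 (perimeter = 2·16·8.500·sin(180°/16) = 53.06 mm); the r=8 cylinder at (11, 9) gives a regular 16-gon of circumradius 8 (constant along its height) (perimeter = 2·16·8.000·sin(180°/16) = 49.94 mm); Taking the first minus the rest: starting from the r=3 cylinder, the r=8.5 cylinder at (1, 16) misses the remaining region (no effect); the r=8 cylinder at (11, 9) misses the remaining region (no effect) — boundary = 18.73 mm; the cylinder at (-2.5, 11.5) is not intersected at this z (z outside [11, 26.5]); Merging all regions: only that combined region is present, so the union is just that shape — boundary = 18.73 mm. Overall, the cross-section is a single solid region. Total boundary length (outer) = 18.73 mm.

18.73 mm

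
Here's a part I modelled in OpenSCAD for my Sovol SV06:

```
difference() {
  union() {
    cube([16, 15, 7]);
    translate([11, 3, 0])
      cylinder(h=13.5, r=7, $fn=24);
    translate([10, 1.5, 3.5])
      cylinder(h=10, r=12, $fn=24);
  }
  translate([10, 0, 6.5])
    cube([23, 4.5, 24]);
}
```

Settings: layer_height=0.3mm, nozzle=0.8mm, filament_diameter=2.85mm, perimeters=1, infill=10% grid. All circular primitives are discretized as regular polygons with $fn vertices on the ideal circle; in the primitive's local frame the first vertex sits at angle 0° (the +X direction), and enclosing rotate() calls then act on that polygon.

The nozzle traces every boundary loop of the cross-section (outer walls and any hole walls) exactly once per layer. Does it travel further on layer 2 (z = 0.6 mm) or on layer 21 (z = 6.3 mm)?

layer 21 (z = 6.3 mm)

Layer 2 (z = 0.6): the 16×15 cube contributes its full rectangle (perimeter 62.00 mm); the r=7 cylinder at (11, 3) contributes a regular 24-gon of circumradius 7 (perimeter = 2·24·7.000·sin(180°/24) = 43.86 mm); the cylinder at (10, 1.5) is absent (z outside [3.5, 13.5]); Merging all regions: the regions partially overlap (shared area 104.77 mm²), so the edge portions inside another operand are dropped and the merged outline is re-measured after clipping — boundary = 67.06 mm; the cube at (10, 0) does not reach this height (z outside [6.5, 30.5]); Taking the first minus the rest: none of the subtracted shapes is present at this height, so the result so far is unchanged — boundary = 67.06 mm. So its perimeter = 67.06 mm. Layer 21 (z = 6.3): the cube is present — its section is the full 16×15 rectangle (perimeter 62.00 mm); the r=7 cylinder at (11, 3) gives a regular 24-gon of circumradius 7 (constant along its height) (perimeter = 2·24·7.000·sin(180°/24) = 43.86 mm); the cylinder at (10, 1.5): section is a regular 24-gon, circumradius r=12 (perimeter = 2·24·12.000·sin(180°/24) = 75.18 mm); Merging all regions: the regions partially overlap (shared area 347.90 mm²), so the edge portions inside another operand are dropped and the merged outline is re-measured after clipping — boundary = 83.13 mm; the cube at (10, 0) does not reach this height (z outside [6.5, 30.5]); Taking the first minus the rest: none of the subtracted shapes is present at this height, so that combined region is unchanged — boundary = 83.13 mm. So its perimeter = 83.13 mm. Layer 21 is larger (83.13 vs 67.06 mm).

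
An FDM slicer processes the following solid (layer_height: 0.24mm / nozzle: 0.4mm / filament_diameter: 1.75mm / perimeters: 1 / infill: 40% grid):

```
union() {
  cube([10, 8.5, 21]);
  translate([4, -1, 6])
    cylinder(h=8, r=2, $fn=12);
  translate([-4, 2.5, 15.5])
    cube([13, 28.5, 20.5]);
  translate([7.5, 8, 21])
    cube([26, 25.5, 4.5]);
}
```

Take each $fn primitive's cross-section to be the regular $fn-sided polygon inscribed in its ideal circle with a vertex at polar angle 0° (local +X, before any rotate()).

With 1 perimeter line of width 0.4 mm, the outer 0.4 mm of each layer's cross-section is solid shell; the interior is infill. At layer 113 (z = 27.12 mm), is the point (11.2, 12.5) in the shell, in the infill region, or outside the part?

At z = 27.12 mm: the cube is absent (z outside [0, 21]); the cylinder at (4, -1) does not reach this height (z outside [6, 14]); the 13×28.5 cube at (-4, 2.5) contributes its full rectangle; the cube at (7.5, 8) is absent (z outside [21, 25.5]); Taking the union: only the 13×28.5 cube at (-4, 2.5) is present, so the union is just that shape — 1 connected region. Overall, the cross-section is a single solid region. The nearest boundary edge runs (9.00, 2.50)→(9.00, 31.00); distance from the point to it = 2.20 mm. The point is not inside any of the regions above, so it lies outside the cross-section (2.20 mm from the nearest boundary).

outside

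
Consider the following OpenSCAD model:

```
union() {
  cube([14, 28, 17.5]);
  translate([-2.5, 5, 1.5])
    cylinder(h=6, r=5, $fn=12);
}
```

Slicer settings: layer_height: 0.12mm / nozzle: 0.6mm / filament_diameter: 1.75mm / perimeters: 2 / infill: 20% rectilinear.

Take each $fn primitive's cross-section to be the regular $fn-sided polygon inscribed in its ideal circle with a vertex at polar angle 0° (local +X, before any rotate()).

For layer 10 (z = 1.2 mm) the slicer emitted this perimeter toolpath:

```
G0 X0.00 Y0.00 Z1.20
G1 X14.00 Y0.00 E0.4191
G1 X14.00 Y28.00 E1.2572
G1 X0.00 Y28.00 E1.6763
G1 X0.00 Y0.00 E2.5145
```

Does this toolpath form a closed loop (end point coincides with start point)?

yes

Start point (G0): (0.00, 0.00). End point (last G1): the path returns to the start — closed.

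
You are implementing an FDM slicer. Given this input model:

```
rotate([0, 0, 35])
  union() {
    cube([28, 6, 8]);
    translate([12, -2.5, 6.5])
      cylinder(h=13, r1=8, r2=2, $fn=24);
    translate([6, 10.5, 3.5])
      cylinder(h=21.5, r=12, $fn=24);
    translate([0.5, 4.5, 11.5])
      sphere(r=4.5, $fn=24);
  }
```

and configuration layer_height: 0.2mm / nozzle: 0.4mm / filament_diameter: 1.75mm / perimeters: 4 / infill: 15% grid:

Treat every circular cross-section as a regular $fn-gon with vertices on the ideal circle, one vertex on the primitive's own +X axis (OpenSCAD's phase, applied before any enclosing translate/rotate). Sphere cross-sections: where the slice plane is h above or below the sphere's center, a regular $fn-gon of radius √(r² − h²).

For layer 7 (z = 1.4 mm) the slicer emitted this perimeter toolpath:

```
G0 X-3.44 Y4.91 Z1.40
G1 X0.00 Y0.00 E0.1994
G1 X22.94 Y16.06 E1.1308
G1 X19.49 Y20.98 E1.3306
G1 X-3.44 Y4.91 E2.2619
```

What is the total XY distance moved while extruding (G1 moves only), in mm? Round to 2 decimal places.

68.01 mm

Sum the Euclidean lengths of each G1 segment: total = 68.01 mm.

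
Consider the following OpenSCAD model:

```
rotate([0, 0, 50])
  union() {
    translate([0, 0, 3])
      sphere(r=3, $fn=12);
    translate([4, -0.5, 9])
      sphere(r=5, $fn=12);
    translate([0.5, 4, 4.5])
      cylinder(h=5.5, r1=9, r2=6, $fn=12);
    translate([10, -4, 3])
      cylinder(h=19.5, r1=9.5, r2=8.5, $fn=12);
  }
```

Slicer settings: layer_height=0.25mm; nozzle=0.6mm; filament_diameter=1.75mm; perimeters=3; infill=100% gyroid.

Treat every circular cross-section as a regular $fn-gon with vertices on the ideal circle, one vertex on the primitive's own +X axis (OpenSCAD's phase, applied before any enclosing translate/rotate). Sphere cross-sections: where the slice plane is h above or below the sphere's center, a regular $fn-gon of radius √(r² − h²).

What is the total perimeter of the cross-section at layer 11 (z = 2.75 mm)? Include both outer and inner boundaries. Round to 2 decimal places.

18.57 mm

At z = 2.75 mm: the r=3 sphere contributes a regular 12-gon of circumradius √(3²−0.25²) = 2.990 (perimeter = 2·12·2.990·sin(180°/12) = 18.57 mm); the sphere at (4, -0.5) does not reach this height (|z−center|=6.250 > r=5); the cone at (0.5, 4) does not reach this height (z outside [4.5, 10]); the cone at (10, -4) does not reach this height (z outside [3, 22.5]); Taking the union: only the r=3 sphere is present, so the union is just that shape — boundary = 18.57 mm; (rotated 50° about Z; rotation is an isometry so areas/perimeters/island counts are preserved). Overall, the cross-section is a single solid region. Total boundary length (outer) = 18.57 mm.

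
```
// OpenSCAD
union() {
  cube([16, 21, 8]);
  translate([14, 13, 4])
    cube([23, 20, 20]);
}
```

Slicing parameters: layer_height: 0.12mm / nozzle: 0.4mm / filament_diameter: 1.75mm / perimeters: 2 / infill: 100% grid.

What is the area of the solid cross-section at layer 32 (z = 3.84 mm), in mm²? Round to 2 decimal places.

At z = 3.84 mm: the cube is present — its section is the full 16×21 rectangle (area 336.00 mm²); the cube at (14, 13) is absent (z outside [4, 24]); Combining (union): only the 16×21 cube is present, so the union is just that shape — area = 336.00 mm². Overall, the cross-section is a single solid region. Net area = 336.00 mm².

336.00 mm²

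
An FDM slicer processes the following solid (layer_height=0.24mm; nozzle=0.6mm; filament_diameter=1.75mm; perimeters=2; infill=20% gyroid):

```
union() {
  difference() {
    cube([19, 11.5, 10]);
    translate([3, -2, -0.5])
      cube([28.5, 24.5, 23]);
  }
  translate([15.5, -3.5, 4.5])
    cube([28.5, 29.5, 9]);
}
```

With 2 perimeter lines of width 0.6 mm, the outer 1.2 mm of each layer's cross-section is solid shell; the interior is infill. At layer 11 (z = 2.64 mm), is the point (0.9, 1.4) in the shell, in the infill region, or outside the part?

shell

At z = 2.64 mm: the 19×11.5 cube contributes its full rectangle; the 28.5×24.5 cube at (3, -2) contributes its full rectangle; Taking the first minus the rest: starting from the 19×11.5 cube, the 28.5×24.5 cube at (3, -2) partially overlaps it — only the 184.00 mm² overlap (of its 698.25 mm²) is removed, clipping the outline — 1 connected region; the cube at (15.5, -3.5) does not reach this height (z outside [4.5, 13.5]); Merging all regions: only the result so far is present, so the union is just that shape — 1 connected region. Overall, the cross-section is a single solid region. The nearest boundary edge runs (0.00, 0.00)→(0.00, 11.50); distance from the point to it = 0.90 mm. The point is inside the cross-section, 0.90 mm from the nearest boundary — within the 1.2 mm shell band (2 × 0.6).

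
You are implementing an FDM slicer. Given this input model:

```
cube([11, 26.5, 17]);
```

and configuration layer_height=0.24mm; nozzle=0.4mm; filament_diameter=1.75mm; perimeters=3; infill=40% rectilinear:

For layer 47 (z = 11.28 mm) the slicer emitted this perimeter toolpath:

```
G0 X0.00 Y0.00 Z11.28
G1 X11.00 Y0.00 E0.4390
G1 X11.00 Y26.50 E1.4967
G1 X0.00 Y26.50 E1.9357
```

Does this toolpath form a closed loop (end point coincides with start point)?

Start point (G0): (0.00, 0.00). End point (last G1): the path does not return to the start — open.

no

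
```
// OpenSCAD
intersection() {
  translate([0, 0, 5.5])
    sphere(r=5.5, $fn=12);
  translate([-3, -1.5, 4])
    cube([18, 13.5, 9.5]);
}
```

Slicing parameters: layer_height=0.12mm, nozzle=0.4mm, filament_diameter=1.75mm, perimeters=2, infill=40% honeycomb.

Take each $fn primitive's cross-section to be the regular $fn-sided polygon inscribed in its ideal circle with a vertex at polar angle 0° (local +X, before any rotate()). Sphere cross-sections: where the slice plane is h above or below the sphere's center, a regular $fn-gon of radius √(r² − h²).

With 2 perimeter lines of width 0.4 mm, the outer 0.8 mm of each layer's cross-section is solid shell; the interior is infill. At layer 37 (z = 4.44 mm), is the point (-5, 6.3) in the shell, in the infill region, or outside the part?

outside

At z = 4.44 mm: the r=5.5 sphere slices to a regular 12-gon of circumradius 5.397 (√(r²−h²) with h=1.06 from center); the cube at (-3, -1.5) (footprint 18×13.5) is included at this height; After intersecting: the 18×13.5 cube at (-3, -1.5) partially overlaps the r=5.5 sphere; clipping to the common part keeps 49.09 mm² — 1 connected region. Overall, the cross-section is a single solid region. The nearest boundary edge runs (-3.00, -1.50)→(-3.00, 4.37); distance from the point to it = 2.78 mm. The point is not inside any of the regions above, so it lies outside the cross-section (2.78 mm from the nearest boundary).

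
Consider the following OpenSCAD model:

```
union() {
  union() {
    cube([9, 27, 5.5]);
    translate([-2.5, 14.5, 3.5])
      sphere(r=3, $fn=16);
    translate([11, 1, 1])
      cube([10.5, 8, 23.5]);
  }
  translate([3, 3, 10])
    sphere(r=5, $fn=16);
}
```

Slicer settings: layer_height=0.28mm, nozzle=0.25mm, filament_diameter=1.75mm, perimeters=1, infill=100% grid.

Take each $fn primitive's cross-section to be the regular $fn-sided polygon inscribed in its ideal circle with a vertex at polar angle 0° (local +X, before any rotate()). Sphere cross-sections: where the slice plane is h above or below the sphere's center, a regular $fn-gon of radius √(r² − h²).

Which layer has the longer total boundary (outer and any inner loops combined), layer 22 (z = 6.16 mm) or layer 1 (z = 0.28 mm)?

layer 1 (z = 0.28 mm)

Layer 22 (z = 6.16): the cube is not intersected at this z (z outside [0, 5.5]); the sphere at (-2.5, 14.5): section is a regular 16-gon, circumradius = √(r²−h²) = √(3²−2.66²) = 1.387 (perimeter = 2·16·1.387·sin(180°/16) = 8.66 mm); the 10.5×8 cube at (11, 1) contributes its full rectangle (perimeter 37.00 mm); Merging all regions: the 2 present regions are separate (no shared area or edge), so areas and boundary lengths simply add and each stays a separate island — boundary = 45.66 mm; the r=5 sphere at (3, 3) slices to a regular 16-gon of circumradius 3.202 (√(r²−h²) with h=3.84 from center) (perimeter = 2·16·3.202·sin(180°/16) = 19.99 mm); Combining (union): the 2 present regions are separate (no shared area or edge), so areas and boundary lengths simply add and each stays a separate island — boundary = 65.65 mm. So its perimeter = 65.65 mm. Layer 1 (z = 0.28): the 9×27 cube contributes its full rectangle (perimeter 72.00 mm); the sphere at (-2.5, 14.5) does not reach this height (|z−center|=3.220 > r=3); the cube at (11, 1) does not reach this height (z outside [1, 24.5]); Combining (union): only the 9×27 cube is present, so the union is just that shape — boundary = 72.00 mm; the sphere at (3, 3) does not reach this height (|z−center|=9.720 > r=5); Taking the union: only that combined region is present, so the union is just that shape — boundary = 72.00 mm. So its perimeter = 72.00 mm. Layer 1 is larger (72.00 vs 65.65 mm).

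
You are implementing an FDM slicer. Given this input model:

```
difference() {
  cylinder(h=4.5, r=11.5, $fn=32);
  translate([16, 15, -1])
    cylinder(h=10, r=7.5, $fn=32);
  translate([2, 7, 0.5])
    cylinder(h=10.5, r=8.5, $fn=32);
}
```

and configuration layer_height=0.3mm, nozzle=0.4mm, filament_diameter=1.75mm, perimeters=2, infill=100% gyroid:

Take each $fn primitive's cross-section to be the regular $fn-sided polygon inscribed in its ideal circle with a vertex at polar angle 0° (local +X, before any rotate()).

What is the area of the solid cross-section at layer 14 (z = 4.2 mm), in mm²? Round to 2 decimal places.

At z = 4.2 mm: the cylinder: section is a regular 32-gon, circumradius r=11.5 (area = (32/2)·11.500²·sin(360°/32) = 412.81 mm²); the r=7.5 cylinder at (16, 15) gives a regular 32-gon of circumradius 7.5 (constant along its height) (area = (32/2)·7.500²·sin(360°/32) = 175.58 mm²); the r=8.5 cylinder at (2, 7) contributes a regular 32-gon of circumradius 8.5 (area = (32/2)·8.500²·sin(360°/32) = 225.52 mm²); Subtracting the remaining from the first: starting from the r=11.5 cylinder (412.81 mm²), the r=7.5 cylinder at (16, 15) misses the remaining region (no effect); the r=8.5 cylinder at (2, 7) partially overlaps it — only the 164.09 mm² overlap (of its 225.52 mm²) is removed, clipping the outline — area = 248.72 mm². Overall, the cross-section is a single solid region. Net area = 248.72 mm².

248.72 mm²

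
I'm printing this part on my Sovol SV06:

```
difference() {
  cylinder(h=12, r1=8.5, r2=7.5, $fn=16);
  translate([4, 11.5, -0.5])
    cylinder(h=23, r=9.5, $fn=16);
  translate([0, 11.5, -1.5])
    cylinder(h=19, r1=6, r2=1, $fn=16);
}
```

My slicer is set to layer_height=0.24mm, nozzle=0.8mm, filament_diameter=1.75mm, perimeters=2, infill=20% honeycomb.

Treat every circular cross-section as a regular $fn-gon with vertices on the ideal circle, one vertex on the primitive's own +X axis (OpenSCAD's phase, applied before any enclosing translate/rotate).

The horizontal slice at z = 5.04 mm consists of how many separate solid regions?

1

At z = 5.04 mm: the cone contributes a regular 16-gon of circumradius 8.080 (interpolated between r1=8.5 and r2=7.5 at t=0.420); the r=9.5 cylinder at (4, 11.5) contributes a regular 16-gon of circumradius 9.5; the cone at (0, 11.5): at t=0.344 of its height the radius interpolates to r₁+(r₂−r₁)t = 4.279, giving a regular 16-gon of that circumradius; After the difference (first − rest): starting from the cone, the r=9.5 cylinder at (4, 11.5) partially overlaps it — only the 43.93 mm² overlap (of its 276.30 mm²) is removed, clipping the outline; the cone at (0, 11.5) misses the remaining region (no effect) — 1 connected region. The result has 1 disconnected region.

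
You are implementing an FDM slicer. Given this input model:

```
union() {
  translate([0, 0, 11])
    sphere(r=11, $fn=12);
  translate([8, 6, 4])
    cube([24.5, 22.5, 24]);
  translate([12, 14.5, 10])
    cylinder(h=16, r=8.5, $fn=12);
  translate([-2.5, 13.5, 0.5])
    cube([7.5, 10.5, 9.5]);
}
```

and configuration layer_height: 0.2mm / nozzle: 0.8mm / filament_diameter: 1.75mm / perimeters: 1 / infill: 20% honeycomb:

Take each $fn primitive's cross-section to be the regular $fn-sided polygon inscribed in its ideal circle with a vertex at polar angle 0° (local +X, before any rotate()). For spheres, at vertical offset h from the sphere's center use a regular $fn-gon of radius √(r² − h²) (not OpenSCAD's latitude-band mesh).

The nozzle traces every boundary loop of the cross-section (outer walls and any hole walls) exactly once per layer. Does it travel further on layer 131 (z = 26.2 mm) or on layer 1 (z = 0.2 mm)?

layer 131 (z = 26.2 mm)

Layer 131 (z = 26.2): the sphere is not intersected at this z (|z−center|=15.200 > r=11); the cube at (8, 6) is present — its section is the full 24.5×22.5 rectangle (perimeter 94.00 mm); the cylinder at (12, 14.5) is absent (z outside [10, 26]); the cube at (-2.5, 13.5) is not intersected at this z (z outside [0.5, 10]); Taking the union: only the 24.5×22.5 cube at (8, 6) is present, so the union is just that shape — boundary = 94.00 mm. So its perimeter = 94.00 mm. Layer 1 (z = 0.2): the r=11 sphere slices to a regular 12-gon of circumradius 2.088 (√(r²−h²) with h=10.8 from center) (perimeter = 2·12·2.088·sin(180°/12) = 12.97 mm); the cube at (8, 6) is not intersected at this z (z outside [4, 28]); the cylinder at (12, 14.5) is absent (z outside [10, 26]); the cube at (-2.5, 13.5) is absent (z outside [0.5, 10]); Combining (union): only the r=11 sphere is present, so the union is just that shape — boundary = 12.97 mm. So its perimeter = 12.97 mm. Layer 131 is larger (94.00 vs 12.97 mm).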